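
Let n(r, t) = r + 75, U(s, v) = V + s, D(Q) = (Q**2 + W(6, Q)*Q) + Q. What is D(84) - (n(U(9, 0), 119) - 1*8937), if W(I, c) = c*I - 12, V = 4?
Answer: 57317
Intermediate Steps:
W(I, c) = -12 + I*c (W(I, c) = I*c - 12 = -12 + I*c)
D(Q) = Q + Q**2 + Q*(-12 + 6*Q) (D(Q) = (Q**2 + (-12 + 6*Q)*Q) + Q = (Q**2 + Q*(-12 + 6*Q)) + Q = Q + Q**2 + Q*(-12 + 6*Q))
U(s, v) = 4 + s
n(r, t) = 75 + r
D(84) - (n(U(9, 0), 119) - 1*8937) = 84*(-11 + 7*84) - ((75 + (4 + 9)) - 1*8937) = 84*(-11 + 588) - ((75 + 13) - 8937) = 84*577 - (88 - 8937) = 48468 - 1*(-8849) = 48468 + 8849 = 57317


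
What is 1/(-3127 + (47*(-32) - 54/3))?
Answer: -1/4649 ≈ -0.00021510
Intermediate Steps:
1/(-3127 + (47*(-32) - 54/3)) = 1/(-3127 + (-1504 - 54/3)) = 1/(-3127 + (-1504 - 6*3)) = 1/(-3127 + (-1504 - 18)) = 1/(-3127 - 1522) = 1/(-4649) = -1/4649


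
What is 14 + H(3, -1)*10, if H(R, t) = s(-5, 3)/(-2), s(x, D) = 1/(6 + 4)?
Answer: 27/2 ≈ 13.500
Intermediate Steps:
s(x, D) = ⅒ (s(x, D) = 1/10 = ⅒)
H(R, t) = -1/20 (H(R, t) = (⅒)/(-2) = (⅒)*(-½) = -1/20)
14 + H(3, -1)*10 = 14 - 1/20*10 = 14 - ½ = 27/2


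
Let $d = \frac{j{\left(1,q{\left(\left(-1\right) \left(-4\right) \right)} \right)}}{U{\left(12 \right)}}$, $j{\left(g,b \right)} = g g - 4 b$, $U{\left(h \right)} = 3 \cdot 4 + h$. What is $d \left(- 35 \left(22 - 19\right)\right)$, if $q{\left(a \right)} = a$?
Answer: $\frac{525}{8} \approx 65.625$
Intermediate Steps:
$U{\left(h \right)} = 12 + h$
$j{\left(g,b \right)} = g^{2} - 4 b$
$d = - \frac{5}{8}$ ($d = \frac{1^{2} - 4 \left(\left(-1\right) \left(-4\right)\right)}{12 + 12} = \frac{1 - 16}{24} = \left(1 - 16\right) \frac{1}{24} = \left(-15\right) \frac{1}{24} = - \frac{5}{8} \approx -0.625$)
$d \left(- 35 \left(22 - 19\right)\right) = - \frac{5 \left(- 35 \left(22 - 19\right)\right)}{8} = - \frac{5 \left(\left(-35\right) 3\right)}{8} = \left(- \frac{5}{8}\right) \left(-105\right) = \frac{525}{8}$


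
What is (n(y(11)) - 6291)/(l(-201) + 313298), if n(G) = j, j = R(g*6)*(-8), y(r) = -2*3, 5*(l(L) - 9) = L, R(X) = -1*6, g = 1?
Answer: -31215/1566334 ≈ -0.019929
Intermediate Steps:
R(X) = -6
l(L) = 9 + L/5
y(r) = -6
j = 48 (j = -6*(-8) = 48)
n(G) = 48
(n(y(11)) - 6291)/(l(-201) + 313298) = (48 - 6291)/((9 + (⅕)*(-201)) + 313298) = -6243/((9 - 201/5) + 313298) = -6243/(-156/5 + 313298) = -6243/1566334/5 = -6243*5/1566334 = -31215/1566334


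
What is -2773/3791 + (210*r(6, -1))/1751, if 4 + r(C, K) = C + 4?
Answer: -4639/390473 ≈ -0.011880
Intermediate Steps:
r(C, K) = C (r(C, K) = -4 + (C + 4) = -4 + (4 + C) = C)
-2773/3791 + (210*r(6, -1))/1751 = -2773/3791 + (210*6)/1751 = -2773*1/3791 + 1260*(1/1751) = -2773/3791 + 1260/1751 = -4639/390473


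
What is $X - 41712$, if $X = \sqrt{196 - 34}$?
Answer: $-41712 + 9 \sqrt{2} \approx -41699.0$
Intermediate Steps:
$X = 9 \sqrt{2}$ ($X = \sqrt{162} = 9 \sqrt{2} \approx 12.728$)
$X - 41712 = 9 \sqrt{2} - 41712 = -41712 + 9 \sqrt{2}$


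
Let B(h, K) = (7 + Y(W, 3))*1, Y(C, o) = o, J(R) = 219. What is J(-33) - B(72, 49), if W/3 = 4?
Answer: 209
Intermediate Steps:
W = 12 (W = 3*4 = 12)
B(h, K) = 10 (B(h, K) = (7 + 3)*1 = 10*1 = 10)
J(-33) - B(72, 49) = 219 - 1*10 = 219 - 10 = 209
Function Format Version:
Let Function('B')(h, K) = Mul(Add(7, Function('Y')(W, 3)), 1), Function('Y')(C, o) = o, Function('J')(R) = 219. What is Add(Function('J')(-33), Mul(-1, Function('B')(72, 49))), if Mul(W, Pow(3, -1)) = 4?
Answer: 209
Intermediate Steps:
W = 12 (W = Mul(3, 4) = 12)
Function('B')(h, K) = 10 (Function('B')(h, K) = Mul(Add(7, 3), 1) = Mul(10, 1) = 10)
Add(Function('J')(-33), Mul(-1, Function('B')(72, 49))) = Add(219, Mul(-1, 10)) = Add(219, -10) = 209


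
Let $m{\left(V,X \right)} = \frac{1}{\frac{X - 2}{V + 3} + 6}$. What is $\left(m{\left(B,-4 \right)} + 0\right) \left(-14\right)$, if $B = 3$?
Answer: $- \frac{14}{5} \approx -2.8$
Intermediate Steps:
$m{\left(V,X \right)} = \frac{1}{6 + \frac{-2 + X}{3 + V}}$ ($m{\left(V,X \right)} = \frac{1}{\frac{-2 + X}{3 + V} + 6} = \frac{1}{6 + \frac{-2 + X}{3 + V}}$)
$\left(m{\left(B,-4 \right)} + 0\right) \left(-14\right) = \left(\frac{3 + 3}{16 - 4 + 6 \cdot 3} + 0\right) \left(-14\right) = \left(\frac{1}{16 - 4 + 18} \cdot 6 + 0\right) \left(-14\right) = \left(\frac{1}{30} \cdot 6 + 0\right) \left(-14\right) = \left(\frac{1}{5} + 0\right) \left(-14\right) = \frac{1}{5} \left(-14\right) = - \frac{14}{5}$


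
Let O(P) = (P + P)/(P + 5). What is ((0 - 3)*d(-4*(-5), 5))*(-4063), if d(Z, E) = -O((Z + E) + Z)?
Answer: -109701/5 ≈ -21940.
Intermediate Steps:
O(P) = 2*P/(5 + P) (O(P) = (2*P)/(5 + P) = 2*P/(5 + P))
d(Z, E) = -2*(E + 2*Z)/(5 + E + 2*Z) (d(Z, E) = -2*((Z + E) + Z)/(5 + ((Z + E) + Z)) = -2*((E + Z) + Z)/(5 + ((E + Z) + Z)) = -2*(E + 2*Z)/(5 + (E + 2*Z)) = -2*(E + 2*Z)/(5 + E + 2*Z))
((0 - 3)*d(-4*(-5), 5))*(-4063) = ((0 - 3)*(2*(-1*5 - (-8)*(-5))/(5 + 5 + 2*(-4*(-5)))))*(-4063) = -6*(-5 - 2*20)/(5 + 5 + 2*20)*(-4063) = -6*(-5 - 40)/(5 + 5 + 40)*(-4063) = -6*(-45)/50*(-4063) = -3*(-9/5)*(-4063) = (27/5)*(-4063) = -109701/5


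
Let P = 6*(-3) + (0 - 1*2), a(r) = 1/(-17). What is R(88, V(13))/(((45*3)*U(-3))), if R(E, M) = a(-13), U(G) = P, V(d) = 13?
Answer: 1/45900 ≈ 2.1786e-5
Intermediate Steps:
a(r) = -1/17
P = -20 (P = -18 + (0 - 2) = -18 - 2 = -20)
U(G) = -20
R(E, M) = -1/17
R(88, V(13))/(((45*3)*U(-3))) = -1/(17*((45*3)*(-20))) = -1/(17*(135*(-20))) = -1/17/(-2700) = -1/17*(-1/2700) = 1/45900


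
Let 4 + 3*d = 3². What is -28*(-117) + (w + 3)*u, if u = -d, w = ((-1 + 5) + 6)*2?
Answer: 9713/3 ≈ 3237.7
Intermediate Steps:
d = 5/3 (d = -4/3 + (⅓)*3² = -4/3 + (⅓)*9 = -4/3 + 3 = 5/3 ≈ 1.6667)
w = 20 (w = (4 + 6)*2 = 10*2 = 20)
u = -5/3 (u = -1*5/3 = -5/3 ≈ -1.6667)
-28*(-117) + (w + 3)*u = -28*(-117) + (20 + 3)*(-5/3) = 3276 + 23*(-5/3) = 3276 - 115/3 = 9713/3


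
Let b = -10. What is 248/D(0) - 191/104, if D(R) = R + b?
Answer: -13851/520 ≈ -26.637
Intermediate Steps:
D(R) = -10 + R (D(R) = R - 10 = -10 + R)
248/D(0) - 191/104 = 248/(-10 + 0) - 191/104 = 248/(-10) - 191*1/104 = 248*(-⅒) - 191/104 = -124/5 - 191/104 = -13851/520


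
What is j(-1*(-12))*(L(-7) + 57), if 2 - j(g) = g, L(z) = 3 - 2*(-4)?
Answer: -680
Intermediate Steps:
L(z) = 11 (L(z) = 3 + 8 = 11)
j(g) = 2 - g
j(-1*(-12))*(L(-7) + 57) = (2 - (-1)*(-12))*(11 + 57) = (2 - 1*12)*68 = (2 - 12)*68 = -10*68 = -680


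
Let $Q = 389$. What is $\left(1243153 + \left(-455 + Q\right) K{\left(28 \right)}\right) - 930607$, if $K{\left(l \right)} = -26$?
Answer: $314262$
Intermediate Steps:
$\left(1243153 + \left(-455 + Q\right) K{\left(28 \right)}\right) - 930607 = \left(1243153 + \left(-455 + 389\right) \left(-26\right)\right) - 930607 = \left(1243153 - -1716\right) - 930607 = \left(1243153 + 1716\right) - 930607 = 1244869 - 930607 = 314262$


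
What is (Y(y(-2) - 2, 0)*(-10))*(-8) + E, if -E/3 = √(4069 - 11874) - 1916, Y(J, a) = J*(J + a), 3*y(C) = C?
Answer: 56852/9 - 3*I*√7805 ≈ 6316.9 - 265.04*I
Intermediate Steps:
y(C) = C/3
E = 5748 - 3*I*√7805 (E = -3*(√(4069 - 11874) - 1916) = -3*(√(-7805) - 1916) = -3*(I*√7805 - 1916) = -3*(-1916 + I*√7805) = 5748 - 3*I*√7805 ≈ 5748.0 - 265.04*I)
(Y(y(-2) - 2, 0)*(-10))*(-8) + E = ((((⅓)*(-2) - 2)*(((⅓)*(-2) - 2) + 0))*(-10))*(-8) + (5748 - 3*I*√7805) = (((-⅔ - 2)*((-⅔ - 2) + 0))*(-10))*(-8) + (5748 - 3*I*√7805) = (-8*(-8/3 + 0)/3*(-10))*(-8) + (5748 - 3*I*√7805) = (-8/3*(-8/3)*(-10))*(-8) + (5748 - 3*I*√7805) = ((64/9)*(-10))*(-8) + (5748 - 3*I*√7805) = -640/9*(-8) + (5748 - 3*I*√7805) = 5120/9 + (5748 - 3*I*√7805) = 56852/9 - 3*I*√7805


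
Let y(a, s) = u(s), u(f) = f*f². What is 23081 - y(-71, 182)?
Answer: -6005487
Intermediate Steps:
u(f) = f³
y(a, s) = s³
23081 - y(-71, 182) = 23081 - 1*182³ = 23081 - 1*6028568 = 23081 - 6028568 = -6005487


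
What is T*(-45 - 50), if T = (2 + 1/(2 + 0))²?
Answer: -2375/4 ≈ -593.75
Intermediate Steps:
T = 25/4 (T = (2 + 1/2)² = (2 + ½)² = (5/2)² = 25/4 ≈ 6.2500)
T*(-45 - 50) = 25*(-45 - 50)/4 = (25/4)*(-95) = -2375/4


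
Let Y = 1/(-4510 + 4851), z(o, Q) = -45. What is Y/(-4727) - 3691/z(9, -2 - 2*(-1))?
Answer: 5949548692/72535815 ≈ 82.022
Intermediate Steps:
Y = 1/341 ≈ 0.0029326
Y/(-4727) - 3691/z(9, -2 - 2*(-1)) = (1/341)/(-4727) - 3691/(-45) = (1/341)*(-1/4727) - 3691*(-1/45) = -1/1611907 + 3691/45 = 5949548692/72535815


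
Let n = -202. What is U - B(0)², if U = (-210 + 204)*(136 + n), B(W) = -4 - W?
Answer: 380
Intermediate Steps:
U = 396 (U = (-210 + 204)*(136 - 202) = -6*(-66) = 396)
U - B(0)² = 396 - (-4 - 1*0)² = 396 - (-4 + 0)² = 396 - 1*(-4)² = 396 - 1*16 = 396 - 16 = 380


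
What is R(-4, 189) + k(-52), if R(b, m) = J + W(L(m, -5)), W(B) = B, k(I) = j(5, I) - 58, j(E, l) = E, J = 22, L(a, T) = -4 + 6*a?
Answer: 1099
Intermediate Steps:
k(I) = -53 (k(I) = 5 - 58 = -53)
R(b, m) = 18 + 6*m (R(b, m) = 22 + (-4 + 6*m) = 18 + 6*m)
R(-4, 189) + k(-52) = (18 + 6*189) - 53 = (18 + 1134) - 53 = 1152 - 53 = 1099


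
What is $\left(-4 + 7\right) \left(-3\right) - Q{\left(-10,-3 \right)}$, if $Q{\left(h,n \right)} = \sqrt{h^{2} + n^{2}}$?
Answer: $-9 - \sqrt{109} \approx -19.44$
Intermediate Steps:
$\left(-4 + 7\right) \left(-3\right) - Q{\left(-10,-3 \right)} = \left(-4 + 7\right) \left(-3\right) - \sqrt{\left(-10\right)^{2} + \left(-3\right)^{2}} = 3 \left(-3\right) - \sqrt{100 + 9} = -9 - \sqrt{109}$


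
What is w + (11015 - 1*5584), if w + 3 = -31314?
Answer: -25886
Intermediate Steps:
w = -31317 (w = -3 - 31314 = -31317)
w + (11015 - 1*5584) = -31317 + (11015 - 1*5584) = -31317 + (11015 - 5584) = -31317 + 5431 = -25886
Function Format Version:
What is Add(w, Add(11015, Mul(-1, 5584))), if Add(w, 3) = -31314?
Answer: -25886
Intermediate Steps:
w = -31317 (w = Add(-3, -31314) = -31317)
Add(w, Add(11015, Mul(-1, 5584))) = Add(-31317, Add(11015, Mul(-1, 5584))) = Add(-31317, Add(11015, -5584)) = Add(-31317, 5431) = -25886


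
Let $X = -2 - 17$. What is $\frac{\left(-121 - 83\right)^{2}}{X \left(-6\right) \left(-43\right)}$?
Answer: $- \frac{6936}{817} \approx -8.4896$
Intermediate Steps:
$X = -19$ ($X = -2 - 17 = -19$)
$\frac{\left(-121 - 83\right)^{2}}{X \left(-6\right) \left(-43\right)} = \frac{\left(-121 - 83\right)^{2}}{\left(-19\right) \left(-6\right) \left(-43\right)} = \frac{\left(-204\right)^{2}}{114 \left(-43\right)} = \frac{41616}{-4902} = 41616 \left(- \frac{1}{4902}\right) = - \frac{6936}{817}$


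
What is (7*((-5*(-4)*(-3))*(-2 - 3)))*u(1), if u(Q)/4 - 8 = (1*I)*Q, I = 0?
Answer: 67200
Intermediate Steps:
u(Q) = 32 (u(Q) = 32 + 4*((1*0)*Q) = 32 + 4*(0*Q) = 32 + 4*0 = 32 + 0 = 32)
(7*((-5*(-4)*(-3))*(-2 - 3)))*u(1) = (7*((-5*(-4)*(-3))*(-2 - 3)))*32 = (7*((20*(-3))*(-5)))*32 = (7*(-60*(-5)))*32 = (7*300)*32 = 2100*32 = 67200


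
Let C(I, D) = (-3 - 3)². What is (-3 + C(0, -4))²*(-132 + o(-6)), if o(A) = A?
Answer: -150282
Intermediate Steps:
C(I, D) = 36 (C(I, D) = (-6)² = 36)
(-3 + C(0, -4))²*(-132 + o(-6)) = (-3 + 36)²*(-132 - 6) = 33²*(-138) = 1089*(-138) = -150282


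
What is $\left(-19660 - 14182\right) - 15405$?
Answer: $-49247$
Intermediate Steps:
$\left(-19660 - 14182\right) - 15405 = -33842 - 15405 = -49247$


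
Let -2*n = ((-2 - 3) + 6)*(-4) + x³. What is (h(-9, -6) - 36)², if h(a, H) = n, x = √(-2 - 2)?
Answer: 1140 - 272*I ≈ 1140.0 - 272.0*I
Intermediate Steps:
x = 2*I (x = √(-4) = 2*I ≈ 2.0*I)
n = 2 + 4*I (n = -(((-2 - 3) + 6)*(-4) + (2*I)³)/2 = -((-5 + 6)*(-4) - 8*I)/2 = -(1*(-4) - 8*I)/2 = -(-4 - 8*I)/2 = 2 + 4*I ≈ 2.0 + 4.0*I)
h(a, H) = 2 + 4*I
(h(-9, -6) - 36)² = ((2 + 4*I) - 36)² = (-34 + 4*I)²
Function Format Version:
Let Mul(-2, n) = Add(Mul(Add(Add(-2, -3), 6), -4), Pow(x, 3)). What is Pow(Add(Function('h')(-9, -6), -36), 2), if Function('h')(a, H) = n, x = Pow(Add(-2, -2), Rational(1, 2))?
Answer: Add(1140, Mul(-272, I)) ≈ Add(1140.0, Mul(-272.00, I))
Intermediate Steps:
x = Mul(2, I) (x = Pow(-4, Rational(1, 2)) = Mul(2, I) ≈ Mul(2.0000, I))
n = Add(2, Mul(4, I)) (n = Mul(Rational(-1, 2), Add(Mul(Add(Add(-2, -3), 6), -4), Pow(Mul(2, I), 3))) = Mul(Rational(-1, 2), Add(Mul(Add(-5, 6), -4), Mul(-8, I))) = Mul(Rational(-1, 2), Add(Mul(1, -4), Mul(-8, I))) = Mul(Rational(-1, 2), Add(-4, Mul(-8, I))) = Add(2, Mul(4, I)) ≈ Add(2.0000, Mul(4.0000, I)))
Function('h')(a, H) = Add(2, Mul(4, I))
Pow(Add(Function('h')(-9, -6), -36), 2) = Pow(Add(Add(2, Mul(4, I)), -36), 2) = Pow(Add(-34, Mul(4, I)), 2)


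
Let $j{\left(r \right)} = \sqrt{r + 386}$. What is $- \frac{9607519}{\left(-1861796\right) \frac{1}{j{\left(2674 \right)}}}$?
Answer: $\frac{28822557 \sqrt{85}}{930898} \approx 285.46$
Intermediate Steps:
$j{\left(r \right)} = \sqrt{386 + r}$
$- \frac{9607519}{\left(-1861796\right) \frac{1}{j{\left(2674 \right)}}} = - \frac{9607519}{\left(-1861796\right) \frac{1}{\sqrt{386 + 2674}}} = - \frac{9607519}{\left(-1861796\right) \frac{1}{\sqrt{3060}}} = - \frac{9607519}{\left(-1861796\right) \frac{1}{6 \sqrt{85}}} = - \frac{9607519}{\left(-1861796\right) \frac{\sqrt{85}}{510}} = - \frac{9607519}{\left(- \frac{930898}{255}\right) \sqrt{85}} = - 9607519 \left(- \frac{3 \sqrt{85}}{930898}\right) = \frac{28822557 \sqrt{85}}{930898}$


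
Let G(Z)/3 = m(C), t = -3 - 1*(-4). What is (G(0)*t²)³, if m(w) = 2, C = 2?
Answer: 216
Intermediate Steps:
t = 1 (t = -3 + 4 = 1)
G(Z) = 6 (G(Z) = 3*2 = 6)
(G(0)*t²)³ = (6*1²)³ = (6*1)³ = 6³ = 216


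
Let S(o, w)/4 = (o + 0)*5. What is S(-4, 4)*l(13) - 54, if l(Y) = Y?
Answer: -1094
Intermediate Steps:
S(o, w) = 20*o (S(o, w) = 4*((o + 0)*5) = 4*(o*5) = 4*(5*o) = 20*o)
S(-4, 4)*l(13) - 54 = (20*(-4))*13 - 54 = -80*13 - 54 = -1040 - 54 = -1094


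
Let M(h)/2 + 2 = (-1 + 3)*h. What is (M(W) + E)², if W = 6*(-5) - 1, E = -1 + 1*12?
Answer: 13689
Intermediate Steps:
E = 11 (E = -1 + 12 = 11)
W = -31 (W = -30 - 1 = -31)
M(h) = -4 + 4*h (M(h) = -4 + 2*((-1 + 3)*h) = -4 + 2*(2*h) = -4 + 4*h)
(M(W) + E)² = ((-4 + 4*(-31)) + 11)² = ((-4 - 124) + 11)² = (-128 + 11)² = (-117)² = 13689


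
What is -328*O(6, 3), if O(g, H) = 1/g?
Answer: -164/3 ≈ -54.667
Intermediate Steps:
-328*O(6, 3) = -328/6 = -328*⅙ = -164/3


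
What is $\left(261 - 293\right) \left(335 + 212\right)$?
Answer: $-17504$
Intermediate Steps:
$\left(261 - 293\right) \left(335 + 212\right) = \left(-32\right) 547 = -17504$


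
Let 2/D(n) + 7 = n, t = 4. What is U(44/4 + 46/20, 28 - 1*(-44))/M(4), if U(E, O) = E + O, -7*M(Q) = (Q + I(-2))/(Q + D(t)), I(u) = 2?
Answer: -5971/18 ≈ -331.72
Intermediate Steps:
D(n) = 2/(-7 + n)
M(Q) = -(2 + Q)/(7*(-⅔ + Q)) (M(Q) = -(Q + 2)/(7*(Q + 2/(-7 + 4))) = -(2 + Q)/(7*(Q + 2/(-3))) = -(2 + Q)/(7*(Q + 2*(-⅓))) = -(2 + Q)/(7*(Q - ⅔)) = -(2 + Q)/(7*(-⅔ + Q)))
U(44/4 + 46/20, 28 - 1*(-44))/M(4) = ((44/4 + 46/20) + (28 - 1*(-44)))/((3*(-2 - 1*4)/(7*(-2 + 3*4)))) = ((44*(¼) + 46*(1/20)) + (28 + 44))/((3*(-2 - 4)/(7*(-2 + 12)))) = ((11 + 23/10) + 72)/(((3/7)*(-6)/10)) = (133/10 + 72)/(((3/7)*(⅒)*(-6))) = 853/(10*(-9/35)) = (853/10)*(-35/9) = -5971/18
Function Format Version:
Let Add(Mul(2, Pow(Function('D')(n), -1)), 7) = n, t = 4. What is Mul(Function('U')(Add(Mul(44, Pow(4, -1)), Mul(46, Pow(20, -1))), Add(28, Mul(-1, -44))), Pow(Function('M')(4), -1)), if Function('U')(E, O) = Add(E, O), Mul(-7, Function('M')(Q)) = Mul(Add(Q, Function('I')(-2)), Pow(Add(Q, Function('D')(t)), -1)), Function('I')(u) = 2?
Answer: Rational(-5971, 18) ≈ -331.72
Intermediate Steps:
Function('D')(n) = Mul(2, Pow(Add(-7, n), -1))
Function('M')(Q) = Mul(Rational(-1, 7), Pow(Add(Rational(-2, 3), Q), -1), Add(2, Q)) (Function('M')(Q) = Mul(Rational(-1, 7), Mul(Add(Q, 2), Pow(Add(Q, Mul(2, Pow(Add(-7, 4), -1))), -1))) = Mul(Rational(-1, 7), Mul(Add(2, Q), Pow(Add(Q, Mul(2, Pow(-3, -1))), -1))) = Mul(Rational(-1, 7), Mul(Add(2, Q), Pow(Add(Q, Mul(2, Rational(-1, 3))), -1))) = Mul(Rational(-1, 7), Mul(Add(2, Q), Pow(Add(Q, Rational(-2, 3)), -1))) = Mul(Rational(-1, 7), Mul(Add(2, Q), Pow(Add(Rational(-2, 3), Q), -1))) = Mul(Rational(-1, 7), Mul(Pow(Add(Rational(-2, 3), Q), -1), Add(2, Q))) = Mul(Rational(-1, 7), Pow(Add(Rational(-2, 3), Q), -1), Add(2, Q)))
Mul(Function('U')(Add(Mul(44, Pow(4, -1)), Mul(46, Pow(20, -1))), Add(28, Mul(-1, -44))), Pow(Function('M')(4), -1)) = Mul(Add(Add(Mul(44, Pow(4, -1)), Mul(46, Pow(20, -1))), Add(28, Mul(-1, -44))), Pow(Mul(Rational(3, 7), Pow(Add(-2, Mul(3, 4)), -1), Add(-2, Mul(-1, 4))), -1)) = Mul(Add(Add(Mul(44, Rational(1, 4)), Mul(46, Rational(1, 20))), Add(28, 44)), Pow(Mul(Rational(3, 7), Pow(Add(-2, 12), -1), Add(-2, -4)), -1)) = Mul(Add(Add(11, Rational(23, 10)), 72), Pow(Mul(Rational(3, 7), Pow(10, -1), -6), -1)) = Mul(Add(Rational(133, 10), 72), Pow(Mul(Rational(3, 7), Rational(1, 10), -6), -1)) = Mul(Rational(853, 10), Pow(Rational(-9, 35), -1)) = Mul(Rational(853, 10), Rational(-35, 9)) = Rational(-5971, 18)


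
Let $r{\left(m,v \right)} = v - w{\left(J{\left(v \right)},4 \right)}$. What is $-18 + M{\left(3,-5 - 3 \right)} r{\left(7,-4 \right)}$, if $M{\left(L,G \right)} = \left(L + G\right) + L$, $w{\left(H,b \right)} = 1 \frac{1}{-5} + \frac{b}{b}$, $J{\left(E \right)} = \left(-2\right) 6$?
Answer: $- \frac{42}{5} \approx -8.4$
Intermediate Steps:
$J{\left(E \right)} = -12$
$w{\left(H,b \right)} = \frac{4}{5}$ ($w{\left(H,b \right)} = 1 \left(- \frac{1}{5}\right) + 1 = - \frac{1}{5} + 1 = \frac{4}{5}$)
$r{\left(m,v \right)} = - \frac{4}{5} + v$ ($r{\left(m,v \right)} = v - \frac{4}{5} = - \frac{4}{5} + v$)
$M{\left(L,G \right)} = G + 2 L$ ($M{\left(L,G \right)} = \left(G + L\right) + L = G + 2 L$)
$-18 + M{\left(3,-5 - 3 \right)} r{\left(7,-4 \right)} = -18 + \left(\left(-5 - 3\right) + 2 \cdot 3\right) \left(- \frac{4}{5} - 4\right) = -18 + \left(\left(-5 - 3\right) + 6\right) \left(- \frac{24}{5}\right) = -18 + \left(-8 + 6\right) \left(- \frac{24}{5}\right) = -18 - - \frac{48}{5} = -18 + \frac{48}{5} = - \frac{42}{5}$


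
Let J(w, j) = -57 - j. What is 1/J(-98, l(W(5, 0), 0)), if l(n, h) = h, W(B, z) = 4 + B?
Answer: -1/57 ≈ -0.017544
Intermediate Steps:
1/J(-98, l(W(5, 0), 0)) = 1/(-57 - 1*0) = 1/(-57 + 0) = 1/(-57) = -1/57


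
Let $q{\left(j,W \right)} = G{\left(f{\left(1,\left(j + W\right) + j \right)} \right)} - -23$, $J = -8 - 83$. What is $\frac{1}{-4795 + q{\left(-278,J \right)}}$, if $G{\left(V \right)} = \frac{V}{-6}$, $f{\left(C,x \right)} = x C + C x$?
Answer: $- \frac{3}{13669} \approx -0.00021947$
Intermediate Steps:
$f{\left(C,x \right)} = 2 C x$ ($f{\left(C,x \right)} = C x + C x = 2 C x$)
$G{\left(V \right)} = - \frac{V}{6}$ ($G{\left(V \right)} = V \left(- \frac{1}{6}\right) = - \frac{V}{6}$)
$J = -91$ ($J = -8 - 83 = -91$)
$q{\left(j,W \right)} = 23 - \frac{2 j}{3} - \frac{W}{3}$ ($q{\left(j,W \right)} = - \frac{2 \cdot 1 \left(\left(j + W\right) + j\right)}{6} - -23 = - \frac{2 \cdot 1 \left(\left(W + j\right) + j\right)}{6} + 23 = - \frac{2 \cdot 1 \left(W + 2 j\right)}{6} + 23 = - \frac{2 W + 4 j}{6} + 23 = \left(- \frac{2 j}{3} - \frac{W}{3}\right) + 23 = 23 - \frac{2 j}{3} - \frac{W}{3}$)
$\frac{1}{-4795 + q{\left(-278,J \right)}} = \frac{1}{-4795 - - \frac{716}{3}} = \frac{1}{-4795 + \left(23 + \frac{556}{3} + \frac{91}{3}\right)} = \frac{1}{-4795 + \frac{716}{3}} = \frac{1}{- \frac{13669}{3}} = - \frac{3}{13669}$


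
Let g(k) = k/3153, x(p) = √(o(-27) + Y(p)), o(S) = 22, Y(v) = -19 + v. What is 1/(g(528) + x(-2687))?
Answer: 4204/67381365 - 1104601*I*√671/1482390030 ≈ 6.2391e-5 - 0.019302*I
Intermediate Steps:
x(p) = √(3 + p) (x(p) = √(22 + (-19 + p)) = √(3 + p))
g(k) = k/3153 (g(k) = k*(1/3153) = k/3153)
1/(g(528) + x(-2687)) = 1/((1/3153)*528 + √(3 - 2687)) = 1/(176/1051 + √(-2684)) = 1/(176/1051 + 2*I*√671)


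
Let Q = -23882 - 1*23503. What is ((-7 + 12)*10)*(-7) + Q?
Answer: -47735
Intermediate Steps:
Q = -47385 (Q = -23882 - 23503 = -47385)
((-7 + 12)*10)*(-7) + Q = ((-7 + 12)*10)*(-7) - 47385 = (5*10)*(-7) - 47385 = 50*(-7) - 47385 = -350 - 47385 = -47735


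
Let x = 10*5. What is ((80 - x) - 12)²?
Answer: 324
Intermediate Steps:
x = 50
((80 - x) - 12)² = ((80 - 1*50) - 12)² = ((80 - 50) - 12)² = (30 - 12)² = 18² = 324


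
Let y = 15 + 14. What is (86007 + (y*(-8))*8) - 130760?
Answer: -46609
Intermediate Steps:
y = 29
(86007 + (y*(-8))*8) - 130760 = (86007 + (29*(-8))*8) - 130760 = (86007 - 232*8) - 130760 = (86007 - 1856) - 130760 = 84151 - 130760 = -46609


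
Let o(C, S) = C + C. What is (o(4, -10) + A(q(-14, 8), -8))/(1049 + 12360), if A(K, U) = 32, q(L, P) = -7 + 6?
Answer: 40/13409 ≈ 0.0029831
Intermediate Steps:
q(L, P) = -1
o(C, S) = 2*C
(o(4, -10) + A(q(-14, 8), -8))/(1049 + 12360) = (2*4 + 32)/(1049 + 12360) = (8 + 32)/13409 = 40*(1/13409) = 40/13409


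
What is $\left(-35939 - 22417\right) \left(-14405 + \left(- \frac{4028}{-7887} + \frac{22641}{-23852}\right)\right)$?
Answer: $\frac{13178542886013453}{15676727} \approx 8.4064 \cdot 10^{8}$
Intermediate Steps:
$\left(-35939 - 22417\right) \left(-14405 + \left(- \frac{4028}{-7887} + \frac{22641}{-23852}\right)\right) = - 58356 \left(-14405 + \left(\left(-4028\right) \left(- \frac{1}{7887}\right) + 22641 \left(- \frac{1}{23852}\right)\right)\right) = - 58356 \left(-14405 + \left(\frac{4028}{7887} - \frac{22641}{23852}\right)\right) = - 58356 \left(-14405 - \frac{82493711}{188120724}\right) = \left(-58356\right) \left(- \frac{2709961522931}{188120724}\right) = \frac{13178542886013453}{15676727}$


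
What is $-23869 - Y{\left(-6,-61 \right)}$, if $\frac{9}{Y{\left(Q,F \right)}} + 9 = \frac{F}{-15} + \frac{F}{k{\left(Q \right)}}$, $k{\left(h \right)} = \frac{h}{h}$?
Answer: $- \frac{23606306}{989} \approx -23869.0$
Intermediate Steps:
$k{\left(h \right)} = 1$
$Y{\left(Q,F \right)} = \frac{9}{-9 + \frac{14 F}{15}}$ ($Y{\left(Q,F \right)} = \frac{9}{-9 + \left(\frac{F}{-15} + \frac{F}{1}\right)} = \frac{9}{-9 + \left(F \left(- \frac{1}{15}\right) + F 1\right)} = \frac{9}{-9 + \left(- \frac{F}{15} + F\right)} = \frac{9}{-9 + \frac{14 F}{15}}$)
$-23869 - Y{\left(-6,-61 \right)} = -23869 - \frac{135}{-135 + 14 \left(-61\right)} = -23869 - \frac{135}{-135 - 854} = -23869 - \frac{135}{-989} = -23869 - 135 \left(- \frac{1}{989}\right) = -23869 - - \frac{135}{989} = -23869 + \frac{135}{989} = - \frac{23606306}{989}$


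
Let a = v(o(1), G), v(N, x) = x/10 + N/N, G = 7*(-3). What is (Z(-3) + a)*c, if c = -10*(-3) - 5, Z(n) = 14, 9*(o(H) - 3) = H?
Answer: 645/2 ≈ 322.50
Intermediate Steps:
o(H) = 3 + H/9
G = -21
v(N, x) = 1 + x/10 (v(N, x) = x*(⅒) + 1 = x/10 + 1 = 1 + x/10)
c = 25 (c = 30 - 5 = 25)
a = -11/10 (a = 1 + (⅒)*(-21) = 1 - 21/10 = -11/10 ≈ -1.1000)
(Z(-3) + a)*c = (14 - 11/10)*25 = (129/10)*25 = 645/2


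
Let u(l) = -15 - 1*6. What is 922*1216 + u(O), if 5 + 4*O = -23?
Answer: 1121131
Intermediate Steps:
O = -7 (O = -5/4 + (¼)*(-23) = -5/4 - 23/4 = -7)
u(l) = -21 (u(l) = -15 - 6 = -21)
922*1216 + u(O) = 922*1216 - 21 = 1121152 - 21 = 1121131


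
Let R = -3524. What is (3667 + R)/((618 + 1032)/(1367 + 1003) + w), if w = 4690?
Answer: 869/28505 ≈ 0.030486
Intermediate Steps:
(3667 + R)/((618 + 1032)/(1367 + 1003) + w) = (3667 - 3524)/((618 + 1032)/(1367 + 1003) + 4690) = 143/(1650/2370 + 4690) = 143/(1650*(1/2370) + 4690) = 143/(55/79 + 4690) = 143/(370565/79) = 143*(79/370565) = 869/28505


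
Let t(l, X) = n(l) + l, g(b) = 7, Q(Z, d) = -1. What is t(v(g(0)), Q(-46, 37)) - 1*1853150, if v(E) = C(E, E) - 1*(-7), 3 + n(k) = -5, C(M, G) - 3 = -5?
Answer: -1853153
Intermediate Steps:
C(M, G) = -2 (C(M, G) = 3 - 5 = -2)
n(k) = -8 (n(k) = -3 - 5 = -8)
v(E) = 5 (v(E) = -2 - 1*(-7) = -2 + 7 = 5)
t(l, X) = -8 + l
t(v(g(0)), Q(-46, 37)) - 1*1853150 = (-8 + 5) - 1*1853150 = -3 - 1853150 = -1853153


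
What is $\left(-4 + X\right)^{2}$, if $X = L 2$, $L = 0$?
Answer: $16$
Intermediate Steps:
$X = 0$ ($X = 0 \cdot 2 = 0$)
$\left(-4 + X\right)^{2} = \left(-4 + 0\right)^{2} = \left(-4\right)^{2} = 16$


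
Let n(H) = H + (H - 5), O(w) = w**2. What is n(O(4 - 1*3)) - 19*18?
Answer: -345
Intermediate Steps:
n(H) = -5 + 2*H (n(H) = H + (-5 + H) = -5 + 2*H)
n(O(4 - 1*3)) - 19*18 = (-5 + 2*(4 - 1*3)**2) - 19*18 = (-5 + 2*(4 - 3)**2) - 342 = (-5 + 2*1**2) - 342 = (-5 + 2*1) - 342 = (-5 + 2) - 342 = -3 - 342 = -345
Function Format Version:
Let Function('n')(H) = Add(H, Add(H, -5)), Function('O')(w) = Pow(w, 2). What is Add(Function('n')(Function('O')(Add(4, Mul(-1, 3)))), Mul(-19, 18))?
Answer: -345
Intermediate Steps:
Function('n')(H) = Add(-5, Mul(2, H)) (Function('n')(H) = Add(H, Add(-5, H)) = Add(-5, Mul(2, H)))
Add(Function('n')(Function('O')(Add(4, Mul(-1, 3)))), Mul(-19, 18)) = Add(Add(-5, Mul(2, Pow(Add(4, Mul(-1, 3)), 2))), Mul(-19, 18)) = Add(Add(-5, Mul(2, Pow(Add(4, -3), 2))), -342) = Add(Add(-5, Mul(2, Pow(1, 2))), -342) = Add(Add(-5, Mul(2, 1)), -342) = Add(Add(-5, 2), -342) = Add(-3, -342) = -345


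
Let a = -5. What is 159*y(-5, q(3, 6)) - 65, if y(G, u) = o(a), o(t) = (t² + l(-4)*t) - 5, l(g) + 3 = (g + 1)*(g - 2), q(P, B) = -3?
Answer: -8810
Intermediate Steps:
l(g) = -3 + (1 + g)*(-2 + g) (l(g) = -3 + (g + 1)*(g - 2) = -3 + (1 + g)*(-2 + g))
o(t) = -5 + t² + 15*t (o(t) = (t² + (-5 + (-4)² - 1*(-4))*t) - 5 = (t² + (-5 + 16 + 4)*t) - 5 = (t² + 15*t) - 5 = -5 + t² + 15*t)
y(G, u) = -55 (y(G, u) = -5 + (-5)² + 15*(-5) = -5 + 25 - 75 = -55)
159*y(-5, q(3, 6)) - 65 = 159*(-55) - 65 = -8745 - 65 = -8810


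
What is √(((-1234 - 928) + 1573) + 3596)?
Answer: √3007 ≈ 54.836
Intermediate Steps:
√(((-1234 - 928) + 1573) + 3596) = √((-2162 + 1573) + 3596) = √(-589 + 3596) = √3007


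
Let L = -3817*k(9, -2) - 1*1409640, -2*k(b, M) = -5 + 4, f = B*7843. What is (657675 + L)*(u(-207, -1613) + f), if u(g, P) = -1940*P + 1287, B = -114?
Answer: -3371932929535/2 ≈ -1.6860e+12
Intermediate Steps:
u(g, P) = 1287 - 1940*P
f = -894102 (f = -114*7843 = -894102)
k(b, M) = ½ (k(b, M) = -(-5 + 4)/2 = -½*(-1) = ½)
L = -2823097/2 (L = -3817*½ - 1*1409640 = -3817/2 - 1409640 = -2823097/2 ≈ -1.4115e+6)
(657675 + L)*(u(-207, -1613) + f) = (657675 - 2823097/2)*((1287 - 1940*(-1613)) - 894102) = -1507747*((1287 + 3129220) - 894102)/2 = -1507747*(3130507 - 894102)/2 = -1507747/2*2236405 = -3371932929535/2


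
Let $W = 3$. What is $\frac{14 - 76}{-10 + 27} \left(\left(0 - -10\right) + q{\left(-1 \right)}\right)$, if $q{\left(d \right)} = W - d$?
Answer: $- \frac{868}{17} \approx -51.059$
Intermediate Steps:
$q{\left(d \right)} = 3 - d$
$\frac{14 - 76}{-10 + 27} \left(\left(0 - -10\right) + q{\left(-1 \right)}\right) = \frac{14 - 76}{-10 + 27} \left(\left(0 - -10\right) + \left(3 - -1\right)\right) = - \frac{62}{17} \left(\left(0 + 10\right) + \left(3 + 1\right)\right) = \left(-62\right) \frac{1}{17} \left(10 + 4\right) = \left(- \frac{62}{17}\right) 14 = - \frac{868}{17}$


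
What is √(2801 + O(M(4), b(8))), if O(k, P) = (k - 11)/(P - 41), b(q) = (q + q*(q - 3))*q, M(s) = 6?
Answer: √6725166/49 ≈ 52.924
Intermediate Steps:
b(q) = q*(q + q*(-3 + q)) (b(q) = (q + q*(-3 + q))*q = q*(q + q*(-3 + q)))
O(k, P) = (-11 + k)/(-41 + P)
√(2801 + O(M(4), b(8))) = √(2801 + (-11 + 6)/(-41 + 8²*(-2 + 8))) = √(2801 - 5/(-41 + 64*6)) = √(2801 - 5/(-41 + 384)) = √(2801 - 5/343) = √(960738/343) = √6725166/49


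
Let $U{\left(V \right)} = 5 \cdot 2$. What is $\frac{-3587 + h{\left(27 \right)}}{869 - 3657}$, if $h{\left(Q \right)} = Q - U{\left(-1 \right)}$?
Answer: $\frac{105}{82} \approx 1.2805$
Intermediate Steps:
$U{\left(V \right)} = 10$
$h{\left(Q \right)} = -10 + Q$ ($h{\left(Q \right)} = Q - 10 = -10 + Q$)
$\frac{-3587 + h{\left(27 \right)}}{869 - 3657} = \frac{-3587 + \left(-10 + 27\right)}{869 - 3657} = \frac{-3587 + 17}{-2788} = \left(-3570\right) \left(- \frac{1}{2788}\right) = \frac{105}{82}$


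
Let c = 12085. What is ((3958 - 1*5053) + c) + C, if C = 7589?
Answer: 18579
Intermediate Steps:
((3958 - 1*5053) + c) + C = ((3958 - 1*5053) + 12085) + 7589 = ((3958 - 5053) + 12085) + 7589 = (-1095 + 12085) + 7589 = 10990 + 7589 = 18579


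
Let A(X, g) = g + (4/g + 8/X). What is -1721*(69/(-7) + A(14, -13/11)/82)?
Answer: 1399333053/82082 ≈ 17048.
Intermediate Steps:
A(X, g) = g + 4/g + 8/X
-1721*(69/(-7) + A(14, -13/11)/82) = -1721*(69/(-7) + (-13/11 + 4/((-13/11)) + 8/14)/82) = -1721*(69*(-⅐) + (-13*1/11 + 4/((-13*1/11)) + 8*(1/14))*(1/82)) = -1721*(-69/7 + (-13/11 + 4/(-13/11) + 4/7)*(1/82)) = -1721*(-69/7 + (-13/11 + 4*(-11/13) + 4/7)*(1/82)) = -1721*(-69/7 + (-13/11 - 44/13 + 4/7)*(1/82)) = -1721*(-69/7 - 3999/1001*1/82) = -1721*(-69/7 - 3999/82082) = -1721*(-813093/82082) = 1399333053/82082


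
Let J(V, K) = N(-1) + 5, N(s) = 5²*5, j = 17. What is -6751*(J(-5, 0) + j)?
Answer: -992397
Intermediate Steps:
N(s) = 125 (N(s) = 25*5 = 125)
J(V, K) = 130 (J(V, K) = 125 + 5 = 130)
-6751*(J(-5, 0) + j) = -6751*(130 + 17) = -6751*147 = -992397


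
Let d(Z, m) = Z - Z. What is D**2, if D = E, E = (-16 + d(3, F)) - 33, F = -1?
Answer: 2401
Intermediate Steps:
d(Z, m) = 0
E = -49 (E = (-16 + 0) - 33 = -16 - 33 = -49)
D = -49
D**2 = (-49)**2 = 2401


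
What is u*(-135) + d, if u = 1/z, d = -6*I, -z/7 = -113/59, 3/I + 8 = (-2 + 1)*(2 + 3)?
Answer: -89307/10283 ≈ -8.6849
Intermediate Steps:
I = -3/13 (I = 3/(-8 + (-2 + 1)*(2 + 3)) = 3/(-8 - 1*5) = 3/(-8 - 5) = 3/(-13) = 3*(-1/13) = -3/13 ≈ -0.23077)
z = 791/59 (z = -(-791)/59 = -7*(-113/59) = 791/59 ≈ 13.407)
d = 18/13 (d = -6*(-3/13) = 18/13 ≈ 1.3846)
u = 59/791 (u = 1/(791/59) = 59/791 ≈ 0.074589)
u*(-135) + d = (59/791)*(-135) + 18/13 = -7965/791 + 18/13 = -89307/10283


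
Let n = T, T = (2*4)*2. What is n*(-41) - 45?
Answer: -701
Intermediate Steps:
T = 16 (T = 8*2 = 16)
n = 16
n*(-41) - 45 = 16*(-41) - 45 = -656 - 45 = -701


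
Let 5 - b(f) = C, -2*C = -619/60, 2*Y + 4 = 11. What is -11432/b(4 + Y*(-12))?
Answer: 1371840/19 ≈ 72202.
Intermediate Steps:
Y = 7/2 (Y = -2 + (1/2)*11 = -2 + 11/2 = 7/2 ≈ 3.5000)
C = 619/120 (C = -(-619)/(2*60) = -1/2*(-619/60) = 619/120 ≈ 5.1583)
b(f) = -19/120 (b(f) = 5 - 1*619/120 = 5 - 619/120 = -19/120)
-11432/b(4 + Y*(-12)) = -11432/(-19/120) = -11432*(-120/19) = 1371840/19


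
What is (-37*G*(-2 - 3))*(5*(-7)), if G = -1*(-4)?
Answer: -25900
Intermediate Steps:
G = 4
(-37*G*(-2 - 3))*(5*(-7)) = (-148*(-2 - 3))*(5*(-7)) = -148*(-5)*(-35) = -37*(-20)*(-35) = 740*(-35) = -25900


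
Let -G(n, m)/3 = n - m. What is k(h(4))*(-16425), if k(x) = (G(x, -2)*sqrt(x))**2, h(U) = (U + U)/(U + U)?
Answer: -1330425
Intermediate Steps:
G(n, m) = -3*n + 3*m (G(n, m) = -3*(n - m) = -3*n + 3*m)
h(U) = 1 (h(U) = (2*U)/((2*U)) = (2*U)*(1/(2*U)) = 1)
k(x) = x*(-6 - 3*x)**2 (k(x) = ((-3*x + 3*(-2))*sqrt(x))**2 = ((-3*x - 6)*sqrt(x))**2 = ((-6 - 3*x)*sqrt(x))**2 = (sqrt(x)*(-6 - 3*x))**2 = x*(-6 - 3*x)**2)
k(h(4))*(-16425) = (9*1*(2 + 1)**2)*(-16425) = (9*1*3**2)*(-16425) = (9*1*9)*(-16425) = 81*(-16425) = -1330425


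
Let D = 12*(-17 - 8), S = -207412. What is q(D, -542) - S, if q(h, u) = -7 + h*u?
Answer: 370005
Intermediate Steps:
D = -300 (D = 12*(-25) = -300)
q(D, -542) - S = (-7 - 300*(-542)) - 1*(-207412) = (-7 + 162600) + 207412 = 162593 + 207412 = 370005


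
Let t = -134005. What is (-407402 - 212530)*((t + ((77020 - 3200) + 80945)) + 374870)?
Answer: -245263697160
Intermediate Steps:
(-407402 - 212530)*((t + ((77020 - 3200) + 80945)) + 374870) = (-407402 - 212530)*((-134005 + ((77020 - 3200) + 80945)) + 374870) = -619932*((-134005 + (73820 + 80945)) + 374870) = -619932*((-134005 + 154765) + 374870) = -619932*(20760 + 374870) = -619932*395630 = -245263697160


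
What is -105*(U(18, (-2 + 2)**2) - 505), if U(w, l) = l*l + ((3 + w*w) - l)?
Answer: 18690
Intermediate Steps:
U(w, l) = 3 + l**2 + w**2 - l (U(w, l) = l**2 + ((3 + w**2) - l) = l**2 + (3 + w**2 - l) = 3 + l**2 + w**2 - l)
-105*(U(18, (-2 + 2)**2) - 505) = -105*((3 + ((-2 + 2)**2)**2 + 18**2 - (-2 + 2)**2) - 505) = -105*((3 + (0**2)**2 + 324 - 1*0**2) - 505) = -105*((3 + 0**2 + 324 - 1*0) - 505) = -105*((3 + 0 + 324 + 0) - 505) = -105*(327 - 505) = -105*(-178) = 18690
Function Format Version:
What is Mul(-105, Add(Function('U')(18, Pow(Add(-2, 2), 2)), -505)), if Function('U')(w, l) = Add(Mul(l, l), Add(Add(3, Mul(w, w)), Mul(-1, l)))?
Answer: 18690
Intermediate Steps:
Function('U')(w, l) = Add(3, Pow(l, 2), Pow(w, 2), Mul(-1, l)) (Function('U')(w, l) = Add(Pow(l, 2), Add(Add(3, Pow(w, 2)), Mul(-1, l))) = Add(Pow(l, 2), Add(3, Pow(w, 2), Mul(-1, l))) = Add(3, Pow(l, 2), Pow(w, 2), Mul(-1, l)))
Mul(-105, Add(Function('U')(18, Pow(Add(-2, 2), 2)), -505)) = Mul(-105, Add(Add(3, Pow(Pow(Add(-2, 2), 2), 2), Pow(18, 2), Mul(-1, Pow(Add(-2, 2), 2))), -505)) = Mul(-105, Add(Add(3, Pow(Pow(0, 2), 2), 324, Mul(-1, Pow(0, 2))), -505)) = Mul(-105, Add(Add(3, Pow(0, 2), 324, Mul(-1, 0)), -505)) = Mul(-105, Add(Add(3, 0, 324, 0), -505)) = Mul(-105, Add(327, -505)) = Mul(-105, -178) = 18690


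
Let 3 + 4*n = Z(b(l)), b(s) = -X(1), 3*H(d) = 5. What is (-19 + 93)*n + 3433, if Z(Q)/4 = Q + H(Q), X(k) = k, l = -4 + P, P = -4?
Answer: 20561/6 ≈ 3426.8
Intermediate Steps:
l = -8 (l = -4 - 4 = -8)
H(d) = 5/3 (H(d) = (1/3)*5 = 5/3)
b(s) = -1 (b(s) = -1*1 = -1)
Z(Q) = 20/3 + 4*Q (Z(Q) = 4*(Q + 5/3) = 4*(5/3 + Q) = 20/3 + 4*Q)
n = -1/12 (n = -3/4 + (20/3 + 4*(-1))/4 = -3/4 + (20/3 - 4)/4 = -3/4 + (1/4)*(8/3) = -3/4 + 2/3 = -1/12 ≈ -0.083333)
(-19 + 93)*n + 3433 = (-19 + 93)*(-1/12) + 3433 = 74*(-1/12) + 3433 = -37/6 + 3433 = 20561/6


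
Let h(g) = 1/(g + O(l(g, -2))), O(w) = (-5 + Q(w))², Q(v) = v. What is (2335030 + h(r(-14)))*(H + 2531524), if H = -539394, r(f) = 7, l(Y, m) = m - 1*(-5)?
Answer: 51168518445030/11 ≈ 4.6517e+12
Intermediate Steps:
l(Y, m) = 5 + m (l(Y, m) = m + 5 = 5 + m)
O(w) = (-5 + w)²
h(g) = 1/(4 + g) (h(g) = 1/(g + (-5 + (5 - 2))²) = 1/(g + (-5 + 3)²) = 1/(g + (-2)²) = 1/(g + 4) = 1/(4 + g))
(2335030 + h(r(-14)))*(H + 2531524) = (2335030 + 1/(4 + 7))*(-539394 + 2531524) = (2335030 + 1/11)*1992130 = (25685331/11)*1992130 = 51168518445030/11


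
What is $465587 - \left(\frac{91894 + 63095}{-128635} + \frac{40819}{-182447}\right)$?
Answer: $\frac{10926927349954163}{23469069845} \approx 4.6559 \cdot 10^{5}$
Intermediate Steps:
$465587 - \left(\frac{91894 + 63095}{-128635} + \frac{40819}{-182447}\right) = 465587 - \left(154989 \left(- \frac{1}{128635}\right) + 40819 \left(- \frac{1}{182447}\right)\right) = 465587 - \left(- \frac{154989}{128635} - \frac{40819}{182447}\right) = 465587 - - \frac{33528030148}{23469069845} = 465587 + \frac{33528030148}{23469069845} = \frac{10926927349954163}{23469069845}$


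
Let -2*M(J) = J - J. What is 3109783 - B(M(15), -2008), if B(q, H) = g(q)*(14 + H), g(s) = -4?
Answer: 3101807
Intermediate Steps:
M(J) = 0 (M(J) = -(J - J)/2 = -1/2*0 = 0)
B(q, H) = -56 - 4*H (B(q, H) = -4*(14 + H) = -56 - 4*H)
3109783 - B(M(15), -2008) = 3109783 - (-56 - 4*(-2008)) = 3109783 - (-56 + 8032) = 3109783 - 1*7976 = 3109783 - 7976 = 3101807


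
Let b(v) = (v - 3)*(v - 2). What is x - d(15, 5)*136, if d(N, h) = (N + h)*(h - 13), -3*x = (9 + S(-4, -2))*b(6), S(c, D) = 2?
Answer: 21716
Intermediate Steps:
b(v) = (-3 + v)*(-2 + v)
x = -44 (x = -(9 + 2)*(6 + 6**2 - 5*6)/3 = -11*(6 + 36 - 30)/3 = -11*12/3 = -1/3*132 = -44)
d(N, h) = (-13 + h)*(N + h) (d(N, h) = (N + h)*(-13 + h) = (-13 + h)*(N + h))
x - d(15, 5)*136 = -44 - (5**2 - 13*15 - 13*5 + 15*5)*136 = -44 - (25 - 195 - 65 + 75)*136 = -44 - (-160)*136 = -44 - 1*(-21760) = -44 + 21760 = 21716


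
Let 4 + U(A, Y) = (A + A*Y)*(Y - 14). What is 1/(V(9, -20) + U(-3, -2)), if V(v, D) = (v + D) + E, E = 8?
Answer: -1/55 ≈ -0.018182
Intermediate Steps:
U(A, Y) = -4 + (-14 + Y)*(A + A*Y) (U(A, Y) = -4 + (A + A*Y)*(Y - 14) = -4 + (A + A*Y)*(-14 + Y) = -4 + (-14 + Y)*(A + A*Y))
V(v, D) = 8 + D + v (V(v, D) = (v + D) + 8 = (D + v) + 8 = 8 + D + v)
1/(V(9, -20) + U(-3, -2)) = 1/((8 - 20 + 9) + (-4 - 14*(-3) - 3*(-2)² - 13*(-3)*(-2))) = 1/(-3 + (-4 + 42 - 3*4 - 78)) = 1/(-3 + (-4 + 42 - 12 - 78)) = 1/(-3 - 52) = 1/(-55) = -1/55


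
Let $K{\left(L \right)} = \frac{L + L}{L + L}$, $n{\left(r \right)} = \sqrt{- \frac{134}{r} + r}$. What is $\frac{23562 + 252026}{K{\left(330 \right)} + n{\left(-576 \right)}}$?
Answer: $\frac{79369344}{166109} - \frac{3307056 i \sqrt{331642}}{166109} \approx 477.81 - 11465.0 i$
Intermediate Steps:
$n{\left(r \right)} = \sqrt{r - \frac{134}{r}}$
$K{\left(L \right)} = 1$ ($K{\left(L \right)} = \frac{2 L}{2 L} = 2 L \frac{1}{2 L} = 1$)
$\frac{23562 + 252026}{K{\left(330 \right)} + n{\left(-576 \right)}} = \frac{23562 + 252026}{1 + \sqrt{-576 - \frac{134}{-576}}} = \frac{275588}{1 + \sqrt{-576 - - \frac{67}{288}}} = \frac{275588}{1 + \sqrt{-576 + \frac{67}{288}}} = \frac{275588}{1 + \sqrt{- \frac{165821}{288}}} = \frac{275588}{1 + \frac{i \sqrt{331642}}{24}}$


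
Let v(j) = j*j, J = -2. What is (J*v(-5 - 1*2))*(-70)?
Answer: 6860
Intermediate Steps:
v(j) = j²
(J*v(-5 - 1*2))*(-70) = -2*(-5 - 1*2)²*(-70) = -2*(-5 - 2)²*(-70) = -2*(-7)²*(-70) = -2*49*(-70) = -98*(-70) = 6860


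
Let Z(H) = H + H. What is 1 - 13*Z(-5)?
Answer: 131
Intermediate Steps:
Z(H) = 2*H
1 - 13*Z(-5) = 1 - 13*2*(-5) = 1 - 13*(-10) = 1 - 1*(-130) = 1 + 130 = 131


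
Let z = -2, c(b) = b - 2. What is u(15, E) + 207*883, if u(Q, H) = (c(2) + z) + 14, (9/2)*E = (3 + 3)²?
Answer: 182793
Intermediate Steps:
c(b) = -2 + b
E = 8 (E = 2*(3 + 3)²/9 = (2/9)*6² = (2/9)*36 = 8)
u(Q, H) = 12 (u(Q, H) = ((-2 + 2) - 2) + 14 = (0 - 2) + 14 = -2 + 14 = 12)
u(15, E) + 207*883 = 12 + 207*883 = 12 + 182781 = 182793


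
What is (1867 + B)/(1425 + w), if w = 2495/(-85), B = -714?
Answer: 19601/23726 ≈ 0.82614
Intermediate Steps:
w = -499/17 (w = 2495*(-1/85) = -499/17 ≈ -29.353)
(1867 + B)/(1425 + w) = (1867 - 714)/(1425 - 499/17) = 1153/(23726/17) = 1153*(17/23726) = 19601/23726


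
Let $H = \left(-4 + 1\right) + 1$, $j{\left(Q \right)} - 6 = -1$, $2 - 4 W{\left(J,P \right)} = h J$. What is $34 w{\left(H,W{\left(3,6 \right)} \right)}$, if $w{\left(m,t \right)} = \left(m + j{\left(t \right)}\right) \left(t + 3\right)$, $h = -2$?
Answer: $510$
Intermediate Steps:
$W{\left(J,P \right)} = \frac{1}{2} + \frac{J}{2}$ ($W{\left(J,P \right)} = \frac{1}{2} - \frac{\left(-2\right) J}{4} = \frac{1}{2} + \frac{J}{2}$)
$j{\left(Q \right)} = 5$ ($j{\left(Q \right)} = 6 - 1 = 5$)
$H = -2$ ($H = -3 + 1 = -2$)
$w{\left(m,t \right)} = \left(3 + t\right) \left(5 + m\right)$ ($w{\left(m,t \right)} = \left(m + 5\right) \left(t + 3\right) = \left(5 + m\right) \left(3 + t\right) = \left(3 + t\right) \left(5 + m\right)$)
$34 w{\left(H,W{\left(3,6 \right)} \right)} = 34 \left(15 + 3 \left(-2\right) + 5 \left(\frac{1}{2} + \frac{1}{2} \cdot 3\right) - 2 \left(\frac{1}{2} + \frac{1}{2} \cdot 3\right)\right) = 34 \left(15 - 6 + 5 \left(\frac{1}{2} + \frac{3}{2}\right) - 2 \left(\frac{1}{2} + \frac{3}{2}\right)\right) = 34 \left(15 - 6 + 5 \cdot 2 - 4\right) = 34 \left(15 - 6 + 10 - 4\right) = 34 \cdot 15 = 510$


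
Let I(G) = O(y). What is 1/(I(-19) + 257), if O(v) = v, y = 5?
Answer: 1/262 ≈ 0.0038168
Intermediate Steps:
I(G) = 5
1/(I(-19) + 257) = 1/(5 + 257) = 1/262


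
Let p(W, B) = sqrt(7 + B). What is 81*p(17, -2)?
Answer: 81*sqrt(5) ≈ 181.12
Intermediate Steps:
81*p(17, -2) = 81*sqrt(7 - 2) = 81*sqrt(5)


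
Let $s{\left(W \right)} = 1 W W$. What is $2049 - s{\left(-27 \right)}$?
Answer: $1320$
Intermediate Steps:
$s{\left(W \right)} = W^{2}$ ($s{\left(W \right)} = W W = W^{2}$)
$2049 - s{\left(-27 \right)} = 2049 - \left(-27\right)^{2} = 2049 - 729 = 1320$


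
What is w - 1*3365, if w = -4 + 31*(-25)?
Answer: -4144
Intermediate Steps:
w = -779 (w = -4 - 775 = -779)
w - 1*3365 = -779 - 1*3365 = -779 - 3365 = -4144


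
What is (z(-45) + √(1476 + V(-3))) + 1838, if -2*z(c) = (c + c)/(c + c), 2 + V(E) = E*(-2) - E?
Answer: 3675/2 + √1483 ≈ 1876.0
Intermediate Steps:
V(E) = -2 - 3*E (V(E) = -2 + (E*(-2) - E) = -2 + (-2*E - E) = -2 - 3*E)
z(c) = -½ (z(c) = -(c + c)/(2*(c + c)) = -2*c/(2*(2*c)) = -2*c*1/(2*c)/2 = -½*1 = -½)
(z(-45) + √(1476 + V(-3))) + 1838 = (-½ + √(1476 + (-2 - 3*(-3)))) + 1838 = (-½ + √(1476 + (-2 + 9))) + 1838 = (-½ + √(1476 + 7)) + 1838 = (-½ + √1483) + 1838 = 3675/2 + √1483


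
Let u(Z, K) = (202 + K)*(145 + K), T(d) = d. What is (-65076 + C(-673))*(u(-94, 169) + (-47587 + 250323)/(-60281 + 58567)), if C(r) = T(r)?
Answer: -6557410108510/857 ≈ -7.6516e+9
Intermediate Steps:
C(r) = r
u(Z, K) = (145 + K)*(202 + K)
(-65076 + C(-673))*(u(-94, 169) + (-47587 + 250323)/(-60281 + 58567)) = (-65076 - 673)*((29290 + 169² + 347*169) + (-47587 + 250323)/(-60281 + 58567)) = -65749*((29290 + 28561 + 58643) + 202736/(-1714)) = -65749*(116494 + 202736*(-1/1714)) = -65749*(116494 - 101368/857) = -65749*99733990/857 = -6557410108510/857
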